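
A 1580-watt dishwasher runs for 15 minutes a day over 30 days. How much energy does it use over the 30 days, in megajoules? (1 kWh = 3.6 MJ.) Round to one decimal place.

42.7 MJ

Runtime = 15 min × 30 = 450 min = 7.5 h
Energy = 1.58 kW × 7.5 h = 11.85 kWh
= 11.85 × 3.6 MJ = 42.7 MJ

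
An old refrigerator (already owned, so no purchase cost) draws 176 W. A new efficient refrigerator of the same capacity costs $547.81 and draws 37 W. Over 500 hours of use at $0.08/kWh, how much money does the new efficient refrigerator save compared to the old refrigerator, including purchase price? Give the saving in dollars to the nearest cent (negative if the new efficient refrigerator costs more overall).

old refrigerator: $0.00 + (176/1000) kW × 500 h × $0.08 = $0.00 + $7.04 = $7.04
new efficient refrigerator: $547.81 + (37/1000) kW × 500 h × $0.08 = $547.81 + $1.48 = $549.29
Saving = $7.04 − $549.29 = −$542.25

-$542.25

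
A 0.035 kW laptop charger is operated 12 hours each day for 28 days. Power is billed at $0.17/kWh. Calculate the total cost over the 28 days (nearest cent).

$2.00

Runtime = 12 h/day × 28 days = 336 h
Energy = 0.035 kW × 336 h = 11.76 kWh
Cost = 11.76 kWh × $0.17/kWh = $2.00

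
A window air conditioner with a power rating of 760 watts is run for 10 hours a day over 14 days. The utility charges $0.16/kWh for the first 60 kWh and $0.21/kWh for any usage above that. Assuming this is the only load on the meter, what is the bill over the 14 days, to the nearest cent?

Runtime = 10 h/day × 14 days = 140 h
Energy = 0.76 kW × 140 h = 106.4 kWh
Tier 1 (0–60 kWh): 60 × $0.16 = $9.6
Above 60 kWh: 46.4 × $0.21 = $9.744
Bill = $19.34

$19.34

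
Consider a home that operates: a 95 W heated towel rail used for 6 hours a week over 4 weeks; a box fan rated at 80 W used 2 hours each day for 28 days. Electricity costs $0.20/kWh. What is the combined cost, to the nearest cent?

heated towel rail: Runtime = 6 h/week × 4 weeks = 24 h
heated towel rail: 0.095 kW × 24 h = 2.28 kWh
box fan: Runtime = 2 h/day × 28 days = 56 h
box fan: 0.08 kW × 56 h = 4.48 kWh
Total energy = 6.76 kWh
Cost = 6.76 × $0.20 = $1.35

$1.35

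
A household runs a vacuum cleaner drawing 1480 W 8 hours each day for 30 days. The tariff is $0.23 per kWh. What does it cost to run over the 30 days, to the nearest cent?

Runtime = 8 h/day × 30 days = 240 h
Energy = 1.48 kW × 240 h = 355.2 kWh
Cost = 355.2 kWh × $0.23/kWh = $81.70

$81.70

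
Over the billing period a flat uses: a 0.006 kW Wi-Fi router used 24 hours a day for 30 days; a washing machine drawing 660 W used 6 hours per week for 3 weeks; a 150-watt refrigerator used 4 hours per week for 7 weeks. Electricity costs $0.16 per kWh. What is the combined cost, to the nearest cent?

$3.26

Wi-Fi router: Runtime = 24 h × 30 = 720 h
Wi-Fi router: 0.006 kW × 720 h = 4.32 kWh
washing machine: Runtime = 6 h/week × 3 weeks = 18 h
washing machine: 0.66 kW × 18 h = 11.88 kWh
refrigerator: Runtime = 4 h/week × 7 weeks = 28 h
refrigerator: 0.15 kW × 28 h = 4.2 kWh
Total energy = 20.4 kWh
Cost = 20.4 × $0.16 = $3.26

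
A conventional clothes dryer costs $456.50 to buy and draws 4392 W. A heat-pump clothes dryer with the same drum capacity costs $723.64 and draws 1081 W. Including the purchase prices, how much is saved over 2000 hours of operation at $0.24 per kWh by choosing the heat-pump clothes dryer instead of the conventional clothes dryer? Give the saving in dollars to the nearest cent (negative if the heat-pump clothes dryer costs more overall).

$1322.14

conventional clothes dryer: $456.50 + (4392/1000) kW × 2000 h × $0.24 = $456.50 + $2108.16 = $2564.66
heat-pump clothes dryer: $723.64 + (1081/1000) kW × 2000 h × $0.24 = $723.64 + $518.88 = $1242.52
Saving = $2564.66 − $1242.52 = $1322.14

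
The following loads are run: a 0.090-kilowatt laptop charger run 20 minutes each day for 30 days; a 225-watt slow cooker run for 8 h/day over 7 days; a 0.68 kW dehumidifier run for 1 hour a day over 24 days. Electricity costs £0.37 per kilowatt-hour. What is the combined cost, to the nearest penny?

laptop charger: Runtime = 20 min × 30 = 600 min = 10 h
laptop charger: 0.09 kW × 10 h = 0.9 kWh
slow cooker: Runtime = 8 h/day × 7 days = 56 h
slow cooker: 0.225 kW × 56 h = 12.6 kWh
dehumidifier: Runtime = 1 h/day × 24 days = 24 h
dehumidifier: 0.68 kW × 24 h = 16.32 kWh
Total energy = 29.82 kWh
Cost = 29.82 × £0.37 = £11.03

£11.03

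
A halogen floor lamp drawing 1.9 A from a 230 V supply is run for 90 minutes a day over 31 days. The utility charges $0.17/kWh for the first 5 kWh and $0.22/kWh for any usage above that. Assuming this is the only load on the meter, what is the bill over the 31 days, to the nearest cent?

$4.22

Power = 1.9 A × 230 V = 437 W = 0.437 kW
Runtime = 90 min × 31 = 2790 min = 46.5 h
Energy = 0.437 kW × 46.5 h = 20.3205 kWh
Tier 1 (0–5 kWh): 5 × $0.17 = $0.85
Above 5 kWh: 15.3205 × $0.22 = $3.37051
Bill = $4.22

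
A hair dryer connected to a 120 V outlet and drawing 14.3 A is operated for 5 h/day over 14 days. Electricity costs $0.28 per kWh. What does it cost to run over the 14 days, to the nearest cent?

Power = 14.3 A × 120 V = 1716 W = 1.716 kW
Runtime = 5 h/day × 14 days = 70 h
Energy = 1.716 kW × 70 h = 120.12 kWh
Cost = 120.12 kWh × $0.28/kWh = $33.63

$33.63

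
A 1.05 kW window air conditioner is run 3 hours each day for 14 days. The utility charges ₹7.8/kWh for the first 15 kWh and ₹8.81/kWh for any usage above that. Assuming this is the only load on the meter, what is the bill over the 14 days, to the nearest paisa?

₹373.37

Runtime = 3 h/day × 14 days = 42 h
Energy = 1.05 kW × 42 h = 44.1 kWh
Tier 1 (0–15 kWh): 15 × ₹7.8 = ₹117
Above 15 kWh: 29.1 × ₹8.81 = ₹256.371
Bill = ₹373.37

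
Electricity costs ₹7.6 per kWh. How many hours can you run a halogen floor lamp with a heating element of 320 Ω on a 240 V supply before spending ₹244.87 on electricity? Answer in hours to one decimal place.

179.0 h

Power = V²/R = 240²/320 = 180 W = 0.18 kW
Energy available = ₹244.87 ÷ ₹7.6/kWh = 32.2197 kWh
Hours = 32.2197 kWh ÷ 0.18 kW = 179.0 h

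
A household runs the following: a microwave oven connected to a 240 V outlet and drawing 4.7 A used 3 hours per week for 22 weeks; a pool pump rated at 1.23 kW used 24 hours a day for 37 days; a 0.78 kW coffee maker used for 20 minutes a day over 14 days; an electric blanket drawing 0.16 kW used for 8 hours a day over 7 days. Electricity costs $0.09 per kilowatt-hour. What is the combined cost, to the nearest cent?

$106.14

microwave oven: Power = 4.7 A × 240 V = 1128 W = 1.128 kW
microwave oven: Runtime = 3 h/week × 22 weeks = 66 h
microwave oven: 1.128 kW × 66 h = 74.448 kWh
pool pump: Runtime = 24 h × 37 = 888 h
pool pump: 1.23 kW × 888 h = 1092.24 kWh
coffee maker: Runtime = 20 min × 14 = 280 min = 4.666666… h
coffee maker: 0.78 kW × 4.666666… h = 3.64 kWh
electric blanket: Runtime = 8 h/day × 7 days = 56 h
electric blanket: 0.16 kW × 56 h = 8.96 kWh
Total energy = 1179.288 kWh
Cost = 1179.288 × $0.09 = $106.14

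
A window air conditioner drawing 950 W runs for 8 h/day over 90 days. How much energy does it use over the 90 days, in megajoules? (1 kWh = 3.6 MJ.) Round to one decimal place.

Runtime = 8 h/day × 90 days = 720 h
Energy = 0.95 kW × 720 h = 684 kWh
= 684 × 3.6 MJ = 2462.4 MJ

2462.4 MJ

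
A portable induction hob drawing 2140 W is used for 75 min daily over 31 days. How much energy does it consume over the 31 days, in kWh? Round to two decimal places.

Runtime = 75 min × 31 = 2325 min = 38.75 h
Energy = 2.14 kW × 38.75 h = 82.925 kWh ≈ 82.93 kWh

82.93 kWh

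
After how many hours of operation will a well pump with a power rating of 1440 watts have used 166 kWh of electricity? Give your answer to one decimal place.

Hours = 166 kWh ÷ 1.44 kW = 115.3 h

115.3 h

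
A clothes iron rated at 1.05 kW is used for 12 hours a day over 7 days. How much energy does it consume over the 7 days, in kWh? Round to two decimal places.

88.20 kWh

Runtime = 12 h/day × 7 days = 84 h
Energy = 1.05 kW × 84 h = 88.2 kWh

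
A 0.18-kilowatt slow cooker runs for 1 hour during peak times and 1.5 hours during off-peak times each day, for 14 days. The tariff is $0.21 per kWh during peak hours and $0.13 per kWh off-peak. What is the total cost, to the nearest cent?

$1.02

Peak energy = 0.18 kW × 1 h × 14 = 2.52 kWh
Off-peak energy = 0.18 kW × 1.5 h × 14 = 3.78 kWh
Cost = 2.52 × $0.21 + 3.78 × $0.13 = $0.5292 + $0.4914 = $1.02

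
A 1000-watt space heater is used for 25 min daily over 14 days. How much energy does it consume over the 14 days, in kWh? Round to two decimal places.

Runtime = 25 min × 14 = 350 min = 5.833333… h
Energy = 1 kW × 5.833333… h = 5.833333… kWh ≈ 5.83 kWh

5.83 kWh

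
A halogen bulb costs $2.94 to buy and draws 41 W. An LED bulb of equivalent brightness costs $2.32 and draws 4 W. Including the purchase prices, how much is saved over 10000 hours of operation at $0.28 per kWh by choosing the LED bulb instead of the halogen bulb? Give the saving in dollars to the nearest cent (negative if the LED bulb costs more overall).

$104.22

halogen bulb: $2.94 + (41/1000) kW × 10000 h × $0.28 = $2.94 + $114.8 = $117.74
LED bulb: $2.32 + (4/1000) kW × 10000 h × $0.28 = $2.32 + $11.2 = $13.52
Saving = $117.74 − $13.52 = $104.22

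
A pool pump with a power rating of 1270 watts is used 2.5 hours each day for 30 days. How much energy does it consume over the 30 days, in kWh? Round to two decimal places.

95.25 kWh

Runtime = 2.5 h/day × 30 days = 75 h
Energy = 1.27 kW × 75 h = 95.25 kWh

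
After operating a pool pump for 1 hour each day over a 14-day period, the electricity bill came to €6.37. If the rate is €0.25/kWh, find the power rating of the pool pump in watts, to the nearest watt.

1820 W

Energy = €6.37 ÷ €0.25/kWh = 25.48 kWh
Runtime = 1 h/day × 14 days = 14 h
Power = 25.48 kWh ÷ 14 h = 1.82 kW = 1820 W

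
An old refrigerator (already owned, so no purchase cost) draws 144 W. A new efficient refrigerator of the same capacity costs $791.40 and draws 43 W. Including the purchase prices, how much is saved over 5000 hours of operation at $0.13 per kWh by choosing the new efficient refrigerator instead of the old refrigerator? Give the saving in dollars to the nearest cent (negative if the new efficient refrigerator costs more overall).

old refrigerator: $0.00 + (144/1000) kW × 5000 h × $0.13 = $0.00 + $93.6 = $93.6
new efficient refrigerator: $791.40 + (43/1000) kW × 5000 h × $0.13 = $791.40 + $27.95 = $819.35
Saving = $93.6 − $819.35 = −$725.75

-$725.75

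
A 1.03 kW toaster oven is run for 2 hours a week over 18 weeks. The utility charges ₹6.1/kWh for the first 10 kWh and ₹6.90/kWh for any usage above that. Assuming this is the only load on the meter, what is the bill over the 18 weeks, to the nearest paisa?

Runtime = 2 h/week × 18 weeks = 36 h
Energy = 1.03 kW × 36 h = 37.08 kWh
Tier 1 (0–10 kWh): 10 × ₹6.1 = ₹61
Above 10 kWh: 27.08 × ₹6.90 = ₹186.852
Bill = ₹247.85

₹247.85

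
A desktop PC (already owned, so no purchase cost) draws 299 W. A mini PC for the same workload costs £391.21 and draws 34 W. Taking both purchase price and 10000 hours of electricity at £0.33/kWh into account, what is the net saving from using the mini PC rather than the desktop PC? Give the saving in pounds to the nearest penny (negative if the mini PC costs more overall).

desktop PC: £0.00 + (299/1000) kW × 10000 h × £0.33 = £0.00 + £986.7 = £986.7
mini PC: £391.21 + (34/1000) kW × 10000 h × £0.33 = £391.21 + £112.2 = £503.41
Saving = £986.7 − £503.41 = £483.29

£483.29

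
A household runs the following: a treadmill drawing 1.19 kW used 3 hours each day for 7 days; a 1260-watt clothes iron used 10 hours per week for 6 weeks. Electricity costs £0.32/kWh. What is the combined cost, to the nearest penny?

£32.19

treadmill: Runtime = 3 h/day × 7 days = 21 h
treadmill: 1.19 kW × 21 h = 24.99 kWh
clothes iron: Runtime = 10 h/week × 6 weeks = 60 h
clothes iron: 1.26 kW × 60 h = 75.6 kWh
Total energy = 100.59 kWh
Cost = 100.59 × £0.32 = £32.19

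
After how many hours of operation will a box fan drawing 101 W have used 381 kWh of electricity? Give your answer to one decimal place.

Hours = 381 kWh ÷ 0.101 kW = 3772.3 h

3772.3 h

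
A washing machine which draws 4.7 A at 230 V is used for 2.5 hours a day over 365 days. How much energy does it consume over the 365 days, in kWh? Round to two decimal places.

Power = 4.7 A × 230 V = 1081 W = 1.081 kW
Runtime = 2.5 h/day × 365 days = 912.5 h
Energy = 1.081 kW × 912.5 h = 986.4125 kWh ≈ 986.41 kWh

986.41 kWh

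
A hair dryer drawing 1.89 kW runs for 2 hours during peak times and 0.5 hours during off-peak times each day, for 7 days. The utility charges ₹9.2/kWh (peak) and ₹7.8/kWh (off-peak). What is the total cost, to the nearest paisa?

₹295.03

Peak energy = 1.89 kW × 2 h × 7 = 26.46 kWh
Off-peak energy = 1.89 kW × 0.5 h × 7 = 6.615 kWh
Cost = 26.46 × ₹9.2 + 6.615 × ₹7.8 = ₹243.432 + ₹51.597 = ₹295.03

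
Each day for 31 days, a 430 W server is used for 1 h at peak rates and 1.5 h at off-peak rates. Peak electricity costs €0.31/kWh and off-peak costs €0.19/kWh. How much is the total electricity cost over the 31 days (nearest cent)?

Peak energy = 0.43 kW × 1 h × 31 = 13.33 kWh
Off-peak energy = 0.43 kW × 1.5 h × 31 = 19.995 kWh
Cost = 13.33 × €0.31 + 19.995 × €0.19 = €4.1323 + €3.79905 = €7.93

€7.93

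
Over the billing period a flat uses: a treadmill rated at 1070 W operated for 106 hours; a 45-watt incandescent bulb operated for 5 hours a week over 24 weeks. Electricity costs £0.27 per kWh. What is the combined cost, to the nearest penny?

treadmill: 1.07 kW × 106 h = 113.42 kWh
incandescent bulb: Runtime = 5 h/week × 24 weeks = 120 h
incandescent bulb: 0.045 kW × 120 h = 5.4 kWh
Total energy = 118.82 kWh
Cost = 118.82 × £0.27 = £32.08

£32.08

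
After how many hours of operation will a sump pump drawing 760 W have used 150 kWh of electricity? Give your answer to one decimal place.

197.4 h

Hours = 150 kWh ÷ 0.76 kW = 197.4 h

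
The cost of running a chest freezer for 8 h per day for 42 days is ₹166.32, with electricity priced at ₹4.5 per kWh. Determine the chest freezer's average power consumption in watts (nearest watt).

110 W

Energy = ₹166.32 ÷ ₹4.5/kWh = 36.96 kWh
Runtime = 8 h/day × 42 days = 336 h
Power = 36.96 kWh ÷ 336 h = 0.11 kW = 110 W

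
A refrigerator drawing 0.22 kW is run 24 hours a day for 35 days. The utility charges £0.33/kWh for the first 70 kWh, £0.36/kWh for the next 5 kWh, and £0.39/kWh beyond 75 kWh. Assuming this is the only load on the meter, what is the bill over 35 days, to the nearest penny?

£67.72

Runtime = 24 h × 35 = 840 h
Energy = 0.22 kW × 840 h = 184.8 kWh
Tier 1 (0–70 kWh): 70 × £0.33 = £23.1
Tier 2 (70–75 kWh): 5 × £0.36 = £1.8
Above 75 kWh: 109.8 × £0.39 = £42.822
Bill = £67.72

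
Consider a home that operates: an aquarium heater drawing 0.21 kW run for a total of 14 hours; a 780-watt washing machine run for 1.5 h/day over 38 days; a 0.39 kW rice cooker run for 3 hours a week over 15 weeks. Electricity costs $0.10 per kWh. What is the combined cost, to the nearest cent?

aquarium heater: 0.21 kW × 14 h = 2.94 kWh
washing machine: Runtime = 1.5 h/day × 38 days = 57 h
washing machine: 0.78 kW × 57 h = 44.46 kWh
rice cooker: Runtime = 3 h/week × 15 weeks = 45 h
rice cooker: 0.39 kW × 45 h = 17.55 kWh
Total energy = 64.95 kWh
Cost = 64.95 × $0.10 = $6.50

$6.50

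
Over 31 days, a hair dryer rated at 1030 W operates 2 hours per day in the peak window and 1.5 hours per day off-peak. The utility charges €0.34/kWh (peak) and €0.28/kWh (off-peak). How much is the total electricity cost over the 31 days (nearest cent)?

Peak energy = 1.03 kW × 2 h × 31 = 63.86 kWh
Off-peak energy = 1.03 kW × 1.5 h × 31 = 47.895 kWh
Cost = 63.86 × €0.34 + 47.895 × €0.28 = €21.7124 + €13.4106 = €35.12

€35.12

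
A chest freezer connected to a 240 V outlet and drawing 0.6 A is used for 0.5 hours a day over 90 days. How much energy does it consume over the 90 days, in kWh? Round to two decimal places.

Power = 0.6 A × 240 V = 144 W = 0.144 kW
Runtime = 0.5 h/day × 90 days = 45 h
Energy = 0.144 kW × 45 h = 6.48 kWh

6.48 kWh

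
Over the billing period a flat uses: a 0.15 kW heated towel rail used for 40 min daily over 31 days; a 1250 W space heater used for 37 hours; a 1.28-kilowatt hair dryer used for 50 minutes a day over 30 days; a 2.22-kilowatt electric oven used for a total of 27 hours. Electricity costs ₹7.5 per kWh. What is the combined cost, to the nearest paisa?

heated towel rail: Runtime = 40 min × 31 = 1240 min = 20.666666… h
heated towel rail: 0.15 kW × 20.666666… h = 3.1 kWh
space heater: 1.25 kW × 37 h = 46.25 kWh
hair dryer: Runtime = 50 min × 30 = 1500 min = 25 h
hair dryer: 1.28 kW × 25 h = 32 kWh
electric oven: 2.22 kW × 27 h = 59.94 kWh
Total energy = 141.29 kWh
Cost = 141.29 × ₹7.5 = ₹1059.68

₹1059.68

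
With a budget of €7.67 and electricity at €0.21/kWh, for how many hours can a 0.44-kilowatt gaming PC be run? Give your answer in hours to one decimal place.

Energy available = €7.67 ÷ €0.21/kWh = 36.5238 kWh
Hours = 36.5238 kWh ÷ 0.44 kW = 83.0 h

83.0 h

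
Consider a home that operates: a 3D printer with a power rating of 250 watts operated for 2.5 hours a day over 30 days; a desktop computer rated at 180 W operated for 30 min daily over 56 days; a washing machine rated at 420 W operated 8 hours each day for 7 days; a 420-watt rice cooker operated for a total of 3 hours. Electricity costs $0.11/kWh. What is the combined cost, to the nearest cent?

$5.34

3D printer: Runtime = 2.5 h/day × 30 days = 75 h
3D printer: 0.25 kW × 75 h = 18.75 kWh
desktop computer: Runtime = 30 min × 56 = 1680 min = 28 h
desktop computer: 0.18 kW × 28 h = 5.04 kWh
washing machine: Runtime = 8 h/day × 7 days = 56 h
washing machine: 0.42 kW × 56 h = 23.52 kWh
rice cooker: 0.42 kW × 3 h = 1.26 kWh
Total energy = 48.57 kWh
Cost = 48.57 × $0.11 = $5.34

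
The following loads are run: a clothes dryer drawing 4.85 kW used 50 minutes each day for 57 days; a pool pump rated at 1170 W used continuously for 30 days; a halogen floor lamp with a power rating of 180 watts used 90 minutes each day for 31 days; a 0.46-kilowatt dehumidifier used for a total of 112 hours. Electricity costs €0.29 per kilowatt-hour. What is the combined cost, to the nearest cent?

clothes dryer: Runtime = 50 min × 57 = 2850 min = 47.5 h
clothes dryer: 4.85 kW × 47.5 h = 230.375 kWh
pool pump: Runtime = 24 h × 30 = 720 h
pool pump: 1.17 kW × 720 h = 842.4 kWh
halogen floor lamp: Runtime = 90 min × 31 = 2790 min = 46.5 h
halogen floor lamp: 0.18 kW × 46.5 h = 8.37 kWh
dehumidifier: 0.46 kW × 112 h = 51.52 kWh
Total energy = 1132.665 kWh
Cost = 1132.665 × €0.29 = €328.47

€328.47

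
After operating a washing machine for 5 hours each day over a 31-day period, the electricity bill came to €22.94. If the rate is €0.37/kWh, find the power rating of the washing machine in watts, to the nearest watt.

400 W

Energy = €22.94 ÷ €0.37/kWh = 62 kWh
Runtime = 5 h/day × 31 days = 155 h
Power = 62 kWh ÷ 155 h = 0.4 kW = 400 W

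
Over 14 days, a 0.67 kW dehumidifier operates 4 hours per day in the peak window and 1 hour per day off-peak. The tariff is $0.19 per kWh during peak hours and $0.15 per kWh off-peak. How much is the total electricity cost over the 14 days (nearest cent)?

Peak energy = 0.67 kW × 4 h × 14 = 37.52 kWh
Off-peak energy = 0.67 kW × 1 h × 14 = 9.38 kWh
Cost = 37.52 × $0.19 + 9.38 × $0.15 = $7.1288 + $1.407 = $8.54

$8.54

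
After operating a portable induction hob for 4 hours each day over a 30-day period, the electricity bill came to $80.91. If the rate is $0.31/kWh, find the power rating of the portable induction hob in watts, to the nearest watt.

Energy = $80.91 ÷ $0.31/kWh = 261 kWh
Runtime = 4 h/day × 30 days = 120 h
Power = 261 kWh ÷ 120 h = 2.175 kW = 2175 W

2175 W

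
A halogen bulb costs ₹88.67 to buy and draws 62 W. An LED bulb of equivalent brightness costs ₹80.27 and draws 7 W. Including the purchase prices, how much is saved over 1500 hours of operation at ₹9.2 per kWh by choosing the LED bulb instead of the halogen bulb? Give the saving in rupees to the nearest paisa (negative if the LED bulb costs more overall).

₹767.40

halogen bulb: ₹88.67 + (62/1000) kW × 1500 h × ₹9.2 = ₹88.67 + ₹855.6 = ₹944.27
LED bulb: ₹80.27 + (7/1000) kW × 1500 h × ₹9.2 = ₹80.27 + ₹96.6 = ₹176.87
Saving = ₹944.27 − ₹176.87 = ₹767.4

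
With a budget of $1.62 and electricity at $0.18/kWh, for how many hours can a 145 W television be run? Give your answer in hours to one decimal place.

Energy available = $1.62 ÷ $0.18/kWh = 9 kWh
Hours = 9 kWh ÷ 0.145 kW = 62.1 h

62.1 h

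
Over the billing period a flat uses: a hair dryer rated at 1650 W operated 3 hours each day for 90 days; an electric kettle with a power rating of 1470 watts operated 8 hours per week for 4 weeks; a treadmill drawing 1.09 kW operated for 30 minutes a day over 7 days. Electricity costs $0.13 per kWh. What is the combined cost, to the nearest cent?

hair dryer: Runtime = 3 h/day × 90 days = 270 h
hair dryer: 1.65 kW × 270 h = 445.5 kWh
electric kettle: Runtime = 8 h/week × 4 weeks = 32 h
electric kettle: 1.47 kW × 32 h = 47.04 kWh
treadmill: Runtime = 30 min × 7 = 210 min = 3.5 h
treadmill: 1.09 kW × 3.5 h = 3.815 kWh
Total energy = 496.355 kWh
Cost = 496.355 × $0.13 = $64.53

$64.53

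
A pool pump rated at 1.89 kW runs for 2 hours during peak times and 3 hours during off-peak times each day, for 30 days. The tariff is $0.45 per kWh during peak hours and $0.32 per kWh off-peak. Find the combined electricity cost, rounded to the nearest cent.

Peak energy = 1.89 kW × 2 h × 30 = 113.4 kWh
Off-peak energy = 1.89 kW × 3 h × 30 = 170.1 kWh
Cost = 113.4 × $0.45 + 170.1 × $0.32 = $51.03 + $54.432 = $105.46

$105.46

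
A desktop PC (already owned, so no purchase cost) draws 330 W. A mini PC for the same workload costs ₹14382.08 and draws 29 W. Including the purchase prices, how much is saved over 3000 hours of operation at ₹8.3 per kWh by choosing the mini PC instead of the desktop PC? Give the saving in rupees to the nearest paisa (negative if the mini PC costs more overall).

desktop PC: ₹0.00 + (330/1000) kW × 3000 h × ₹8.3 = ₹0.00 + ₹8217 = ₹8217
mini PC: ₹14382.08 + (29/1000) kW × 3000 h × ₹8.3 = ₹14382.08 + ₹722.1 = ₹15104.18
Saving = ₹8217 − ₹15104.18 = −₹6887.18

-₹6887.18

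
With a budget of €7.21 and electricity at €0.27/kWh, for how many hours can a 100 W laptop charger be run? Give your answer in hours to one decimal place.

267.0 h

Energy available = €7.21 ÷ €0.27/kWh = 26.7037 kWh
Hours = 26.7037 kWh ÷ 0.1 kW = 267.0 h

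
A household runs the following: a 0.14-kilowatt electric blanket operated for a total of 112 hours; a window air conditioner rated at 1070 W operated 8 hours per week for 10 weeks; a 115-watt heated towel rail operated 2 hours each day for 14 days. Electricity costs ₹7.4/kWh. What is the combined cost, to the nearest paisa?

electric blanket: 0.14 kW × 112 h = 15.68 kWh
window air conditioner: Runtime = 8 h/week × 10 weeks = 80 h
window air conditioner: 1.07 kW × 80 h = 85.6 kWh
heated towel rail: Runtime = 2 h/day × 14 days = 28 h
heated towel rail: 0.115 kW × 28 h = 3.22 kWh
Total energy = 104.5 kWh
Cost = 104.5 × ₹7.4 = ₹773.30

₹773.30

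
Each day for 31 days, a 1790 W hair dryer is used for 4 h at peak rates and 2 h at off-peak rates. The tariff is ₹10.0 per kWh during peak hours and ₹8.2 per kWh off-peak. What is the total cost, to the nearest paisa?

₹3129.64

Peak energy = 1.79 kW × 4 h × 31 = 221.96 kWh
Off-peak energy = 1.79 kW × 2 h × 31 = 110.98 kWh
Cost = 221.96 × ₹10.0 + 110.98 × ₹8.2 = ₹2219.6 + ₹910.036 = ₹3129.64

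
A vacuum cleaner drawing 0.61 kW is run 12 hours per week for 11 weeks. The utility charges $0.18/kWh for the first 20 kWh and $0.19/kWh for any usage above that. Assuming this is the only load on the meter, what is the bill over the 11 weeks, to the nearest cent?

Runtime = 12 h/week × 11 weeks = 132 h
Energy = 0.61 kW × 132 h = 80.52 kWh
Tier 1 (0–20 kWh): 20 × $0.18 = $3.6
Above 20 kWh: 60.52 × $0.19 = $11.4988
Bill = $15.10

$15.10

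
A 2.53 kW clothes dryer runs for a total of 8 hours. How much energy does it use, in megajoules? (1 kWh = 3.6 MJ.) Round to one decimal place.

Energy = 2.53 kW × 8 h = 20.24 kWh
= 20.24 × 3.6 MJ = 72.9 MJ

72.9 MJ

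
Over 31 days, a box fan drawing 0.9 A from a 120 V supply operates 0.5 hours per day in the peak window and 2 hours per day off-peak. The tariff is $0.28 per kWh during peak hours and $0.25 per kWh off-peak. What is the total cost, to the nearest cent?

$2.14

Power = 0.9 A × 120 V = 108 W = 0.108 kW
Peak energy = 0.108 kW × 0.5 h × 31 = 1.674 kWh
Off-peak energy = 0.108 kW × 2 h × 31 = 6.696 kWh
Cost = 1.674 × $0.28 + 6.696 × $0.25 = $0.46872 + $1.674 = $2.14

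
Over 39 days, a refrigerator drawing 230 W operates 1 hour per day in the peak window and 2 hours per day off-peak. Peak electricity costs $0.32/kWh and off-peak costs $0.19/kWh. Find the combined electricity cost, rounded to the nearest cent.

Peak energy = 0.23 kW × 1 h × 39 = 8.97 kWh
Off-peak energy = 0.23 kW × 2 h × 39 = 17.94 kWh
Cost = 8.97 × $0.32 + 17.94 × $0.19 = $2.8704 + $3.4086 = $6.28

$6.28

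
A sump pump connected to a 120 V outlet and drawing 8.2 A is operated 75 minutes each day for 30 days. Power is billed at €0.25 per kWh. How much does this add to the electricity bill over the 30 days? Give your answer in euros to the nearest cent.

Power = 8.2 A × 120 V = 984 W = 0.984 kW
Runtime = 75 min × 30 = 2250 min = 37.5 h
Energy = 0.984 kW × 37.5 h = 36.9 kWh
Cost = 36.9 kWh × €0.25/kWh = €9.23

€9.23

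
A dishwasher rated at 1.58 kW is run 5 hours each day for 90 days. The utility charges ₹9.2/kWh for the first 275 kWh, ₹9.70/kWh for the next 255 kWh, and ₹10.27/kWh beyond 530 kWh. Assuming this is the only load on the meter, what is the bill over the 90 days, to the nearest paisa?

Runtime = 5 h/day × 90 days = 450 h
Energy = 1.58 kW × 450 h = 711 kWh
Tier 1 (0–275 kWh): 275 × ₹9.2 = ₹2530
Tier 2 (275–530 kWh): 255 × ₹9.70 = ₹2473.5
Above 530 kWh: 181 × ₹10.27 = ₹1858.87
Bill = ₹6862.37

₹6862.37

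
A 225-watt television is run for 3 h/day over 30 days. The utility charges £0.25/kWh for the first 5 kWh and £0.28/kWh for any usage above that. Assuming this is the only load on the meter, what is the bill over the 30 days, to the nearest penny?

Runtime = 3 h/day × 30 days = 90 h
Energy = 0.225 kW × 90 h = 20.25 kWh
Tier 1 (0–5 kWh): 5 × £0.25 = £1.25
Above 5 kWh: 15.25 × £0.28 = £4.27
Bill = £5.52

£5.52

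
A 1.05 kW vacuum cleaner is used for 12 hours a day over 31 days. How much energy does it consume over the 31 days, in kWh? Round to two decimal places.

390.60 kWh

Runtime = 12 h/day × 31 days = 372 h
Energy = 1.05 kW × 372 h = 390.6 kWh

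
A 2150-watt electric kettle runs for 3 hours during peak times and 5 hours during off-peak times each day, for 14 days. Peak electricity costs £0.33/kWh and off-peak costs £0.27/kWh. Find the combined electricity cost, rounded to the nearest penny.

£70.43

Peak energy = 2.15 kW × 3 h × 14 = 90.3 kWh
Off-peak energy = 2.15 kW × 5 h × 14 = 150.5 kWh
Cost = 90.3 × £0.33 + 150.5 × £0.27 = £29.799 + £40.635 = £70.43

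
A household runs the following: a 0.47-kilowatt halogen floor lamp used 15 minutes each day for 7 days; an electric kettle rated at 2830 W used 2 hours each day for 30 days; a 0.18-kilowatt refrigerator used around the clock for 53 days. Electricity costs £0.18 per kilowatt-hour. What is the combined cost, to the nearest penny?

halogen floor lamp: Runtime = 15 min × 7 = 105 min = 1.75 h
halogen floor lamp: 0.47 kW × 1.75 h = 0.8225 kWh
electric kettle: Runtime = 2 h/day × 30 days = 60 h
electric kettle: 2.83 kW × 60 h = 169.8 kWh
refrigerator: Runtime = 24 h × 53 = 1272 h
refrigerator: 0.18 kW × 1272 h = 228.96 kWh
Total energy = 399.5825 kWh
Cost = 399.5825 × £0.18 = £71.92

£71.92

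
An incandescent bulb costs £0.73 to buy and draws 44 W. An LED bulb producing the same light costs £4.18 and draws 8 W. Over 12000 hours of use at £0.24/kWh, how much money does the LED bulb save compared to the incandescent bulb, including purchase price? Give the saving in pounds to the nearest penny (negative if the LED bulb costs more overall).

£100.23

incandescent bulb: £0.73 + (44/1000) kW × 12000 h × £0.24 = £0.73 + £126.72 = £127.45
LED bulb: £4.18 + (8/1000) kW × 12000 h × £0.24 = £4.18 + £23.04 = £27.22
Saving = £127.45 − £27.22 = £100.23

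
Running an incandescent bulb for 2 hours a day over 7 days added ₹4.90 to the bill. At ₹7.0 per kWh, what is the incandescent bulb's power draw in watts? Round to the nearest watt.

50 W

Energy = ₹4.90 ÷ ₹7.0/kWh = 0.7 kWh
Runtime = 2 h/day × 7 days = 14 h
Power = 0.7 kWh ÷ 14 h = 0.05 kW = 50 W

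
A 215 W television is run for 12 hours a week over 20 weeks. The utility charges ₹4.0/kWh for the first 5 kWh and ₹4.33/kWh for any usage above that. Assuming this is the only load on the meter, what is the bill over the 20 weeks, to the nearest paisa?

₹221.78

Runtime = 12 h/week × 20 weeks = 240 h
Energy = 0.215 kW × 240 h = 51.6 kWh
Tier 1 (0–5 kWh): 5 × ₹4.0 = ₹20
Above 5 kWh: 46.6 × ₹4.33 = ₹201.778
Bill = ₹221.78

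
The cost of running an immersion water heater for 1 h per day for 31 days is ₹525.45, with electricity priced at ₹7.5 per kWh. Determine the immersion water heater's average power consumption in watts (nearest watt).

2260 W

Energy = ₹525.45 ÷ ₹7.5/kWh = 70.06 kWh
Runtime = 1 h/day × 31 days = 31 h
Power = 70.06 kWh ÷ 31 h = 2.26 kW = 2260 W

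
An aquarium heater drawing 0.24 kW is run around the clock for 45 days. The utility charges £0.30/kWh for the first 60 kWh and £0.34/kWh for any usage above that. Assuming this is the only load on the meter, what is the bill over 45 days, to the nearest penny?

Runtime = 24 h × 45 = 1080 h
Energy = 0.24 kW × 1080 h = 259.2 kWh
Tier 1 (0–60 kWh): 60 × £0.30 = £18
Above 60 kWh: 199.2 × £0.34 = £67.728
Bill = £85.73

£85.73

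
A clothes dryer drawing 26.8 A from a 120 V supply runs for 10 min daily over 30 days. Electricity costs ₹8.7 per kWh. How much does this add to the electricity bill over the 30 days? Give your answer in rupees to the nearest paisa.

Power = 26.8 A × 120 V = 3216 W = 3.216 kW
Runtime = 10 min × 30 = 300 min = 5 h
Energy = 3.216 kW × 5 h = 16.08 kWh
Cost = 16.08 kWh × ₹8.7/kWh = ₹139.90

₹139.90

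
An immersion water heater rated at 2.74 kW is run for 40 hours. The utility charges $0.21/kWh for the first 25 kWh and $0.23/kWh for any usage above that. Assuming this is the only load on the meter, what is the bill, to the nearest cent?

$24.71

Energy = 2.74 kW × 40 h = 109.6 kWh
Tier 1 (0–25 kWh): 25 × $0.21 = $5.25
Above 25 kWh: 84.6 × $0.23 = $19.458
Bill = $24.71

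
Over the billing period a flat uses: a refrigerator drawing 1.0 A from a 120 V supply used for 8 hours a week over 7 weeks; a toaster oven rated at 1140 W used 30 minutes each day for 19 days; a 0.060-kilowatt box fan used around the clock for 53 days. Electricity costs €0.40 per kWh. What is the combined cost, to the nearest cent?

refrigerator: Power = 1.0 A × 120 V = 120 W = 0.12 kW
refrigerator: Runtime = 8 h/week × 7 weeks = 56 h
refrigerator: 0.12 kW × 56 h = 6.72 kWh
toaster oven: Runtime = 30 min × 19 = 570 min = 9.5 h
toaster oven: 1.14 kW × 9.5 h = 10.83 kWh
box fan: Runtime = 24 h × 53 = 1272 h
box fan: 0.06 kW × 1272 h = 76.32 kWh
Total energy = 93.87 kWh
Cost = 93.87 × €0.40 = €37.55

€37.55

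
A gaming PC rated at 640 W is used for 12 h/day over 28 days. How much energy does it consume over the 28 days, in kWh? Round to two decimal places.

Runtime = 12 h/day × 28 days = 336 h
Energy = 0.64 kW × 336 h = 215.04 kWh

215.04 kWh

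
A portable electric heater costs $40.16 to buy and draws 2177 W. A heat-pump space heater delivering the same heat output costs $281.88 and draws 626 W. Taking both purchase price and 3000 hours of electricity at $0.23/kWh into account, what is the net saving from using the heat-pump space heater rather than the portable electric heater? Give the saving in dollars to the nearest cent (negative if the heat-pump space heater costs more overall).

$828.47

portable electric heater: $40.16 + (2177/1000) kW × 3000 h × $0.23 = $40.16 + $1502.13 = $1542.29
heat-pump space heater: $281.88 + (626/1000) kW × 3000 h × $0.23 = $281.88 + $431.94 = $713.82
Saving = $1542.29 − $713.82 = $828.47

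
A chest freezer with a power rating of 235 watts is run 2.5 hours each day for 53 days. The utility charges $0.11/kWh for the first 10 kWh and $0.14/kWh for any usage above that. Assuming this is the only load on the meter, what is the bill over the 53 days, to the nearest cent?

Runtime = 2.5 h/day × 53 days = 132.5 h
Energy = 0.235 kW × 132.5 h = 31.1375 kWh
Tier 1 (0–10 kWh): 10 × $0.11 = $1.1
Above 10 kWh: 21.1375 × $0.14 = $2.95925
Bill = $4.06

$4.06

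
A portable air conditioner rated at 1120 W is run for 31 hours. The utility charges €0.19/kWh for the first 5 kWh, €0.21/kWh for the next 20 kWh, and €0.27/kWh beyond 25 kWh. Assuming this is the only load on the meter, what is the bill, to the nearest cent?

Energy = 1.12 kW × 31 h = 34.72 kWh
Tier 1 (0–5 kWh): 5 × €0.19 = €0.95
Tier 2 (5–25 kWh): 20 × €0.21 = €4.2
Above 25 kWh: 9.72 × €0.27 = €2.6244
Bill = €7.77

€7.77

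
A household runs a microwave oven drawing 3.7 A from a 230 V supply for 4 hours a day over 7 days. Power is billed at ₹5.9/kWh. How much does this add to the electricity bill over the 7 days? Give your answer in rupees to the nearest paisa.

Power = 3.7 A × 230 V = 851 W = 0.851 kW
Runtime = 4 h/day × 7 days = 28 h
Energy = 0.851 kW × 28 h = 23.828 kWh
Cost = 23.828 kWh × ₹5.9/kWh = ₹140.59

₹140.59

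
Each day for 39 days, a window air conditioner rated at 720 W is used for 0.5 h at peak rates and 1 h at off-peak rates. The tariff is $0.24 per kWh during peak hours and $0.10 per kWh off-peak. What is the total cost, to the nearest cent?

Peak energy = 0.72 kW × 0.5 h × 39 = 14.04 kWh
Off-peak energy = 0.72 kW × 1 h × 39 = 28.08 kWh
Cost = 14.04 × $0.24 + 28.08 × $0.10 = $3.3696 + $2.808 = $6.18

$6.18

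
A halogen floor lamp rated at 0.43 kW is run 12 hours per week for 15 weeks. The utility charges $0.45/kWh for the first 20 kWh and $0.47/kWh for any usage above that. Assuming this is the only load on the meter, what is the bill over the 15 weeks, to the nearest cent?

Runtime = 12 h/week × 15 weeks = 180 h
Energy = 0.43 kW × 180 h = 77.4 kWh
Tier 1 (0–20 kWh): 20 × $0.45 = $9
Above 20 kWh: 57.4 × $0.47 = $26.978
Bill = $35.98

$35.98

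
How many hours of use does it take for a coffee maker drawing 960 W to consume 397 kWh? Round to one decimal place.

413.5 h

Hours = 397 kWh ÷ 0.96 kW = 413.5 h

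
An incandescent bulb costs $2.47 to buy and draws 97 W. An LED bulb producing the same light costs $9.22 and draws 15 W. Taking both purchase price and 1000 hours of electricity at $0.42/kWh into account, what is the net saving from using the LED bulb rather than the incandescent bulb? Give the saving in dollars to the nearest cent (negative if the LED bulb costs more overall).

incandescent bulb: $2.47 + (97/1000) kW × 1000 h × $0.42 = $2.47 + $40.74 = $43.21
LED bulb: $9.22 + (15/1000) kW × 1000 h × $0.42 = $9.22 + $6.3 = $15.52
Saving = $43.21 − $15.52 = $27.69

$27.69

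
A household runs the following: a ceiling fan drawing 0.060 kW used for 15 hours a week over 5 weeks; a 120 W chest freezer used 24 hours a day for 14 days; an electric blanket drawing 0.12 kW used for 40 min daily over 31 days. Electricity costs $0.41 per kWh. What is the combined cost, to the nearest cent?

ceiling fan: Runtime = 15 h/week × 5 weeks = 75 h
ceiling fan: 0.06 kW × 75 h = 4.5 kWh
chest freezer: Runtime = 24 h × 14 = 336 h
chest freezer: 0.12 kW × 336 h = 40.32 kWh
electric blanket: Runtime = 40 min × 31 = 1240 min = 20.666666… h
electric blanket: 0.12 kW × 20.666666… h = 2.48 kWh
Total energy = 47.3 kWh
Cost = 47.3 × $0.41 = $19.39

$19.39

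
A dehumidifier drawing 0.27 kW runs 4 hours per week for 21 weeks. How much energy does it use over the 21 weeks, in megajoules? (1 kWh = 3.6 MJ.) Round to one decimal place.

81.6 MJ

Runtime = 4 h/week × 21 weeks = 84 h
Energy = 0.27 kW × 84 h = 22.68 kWh
= 22.68 × 3.6 MJ = 81.6 MJ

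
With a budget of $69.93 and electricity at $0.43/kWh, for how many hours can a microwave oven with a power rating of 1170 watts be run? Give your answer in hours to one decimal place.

Energy available = $69.93 ÷ $0.43/kWh = 162.6279 kWh
Hours = 162.6279 kWh ÷ 1.17 kW = 139.0 h

139.0 h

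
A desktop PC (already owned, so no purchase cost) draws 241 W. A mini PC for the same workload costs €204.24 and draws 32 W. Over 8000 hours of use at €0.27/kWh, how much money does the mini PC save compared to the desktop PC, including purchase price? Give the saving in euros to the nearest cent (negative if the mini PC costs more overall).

desktop PC: €0.00 + (241/1000) kW × 8000 h × €0.27 = €0.00 + €520.56 = €520.56
mini PC: €204.24 + (32/1000) kW × 8000 h × €0.27 = €204.24 + €69.12 = €273.36
Saving = €520.56 − €273.36 = €247.2

€247.20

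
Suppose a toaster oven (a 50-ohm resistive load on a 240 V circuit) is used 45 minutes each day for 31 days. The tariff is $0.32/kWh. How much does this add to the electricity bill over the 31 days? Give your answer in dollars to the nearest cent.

$8.57

Power = V²/R = 240²/50 = 1152 W = 1.152 kW
Runtime = 45 min × 31 = 1395 min = 23.25 h
Energy = 1.152 kW × 23.25 h = 26.784 kWh
Cost = 26.784 kWh × $0.32/kWh = $8.57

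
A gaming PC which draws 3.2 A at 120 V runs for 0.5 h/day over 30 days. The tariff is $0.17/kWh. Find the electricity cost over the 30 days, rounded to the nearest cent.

$0.98

Power = 3.2 A × 120 V = 384 W = 0.384 kW
Runtime = 0.5 h/day × 30 days = 15 h
Energy = 0.384 kW × 15 h = 5.76 kWh
Cost = 5.76 kWh × $0.17/kWh = $0.98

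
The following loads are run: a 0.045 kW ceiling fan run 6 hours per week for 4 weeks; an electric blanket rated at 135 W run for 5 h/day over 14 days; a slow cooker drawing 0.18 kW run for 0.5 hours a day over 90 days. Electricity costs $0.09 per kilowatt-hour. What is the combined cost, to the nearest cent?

$1.68

ceiling fan: Runtime = 6 h/week × 4 weeks = 24 h
ceiling fan: 0.045 kW × 24 h = 1.08 kWh
electric blanket: Runtime = 5 h/day × 14 days = 70 h
electric blanket: 0.135 kW × 70 h = 9.45 kWh
slow cooker: Runtime = 0.5 h/day × 90 days = 45 h
slow cooker: 0.18 kW × 45 h = 8.1 kWh
Total energy = 18.63 kWh
Cost = 18.63 × $0.09 = $1.68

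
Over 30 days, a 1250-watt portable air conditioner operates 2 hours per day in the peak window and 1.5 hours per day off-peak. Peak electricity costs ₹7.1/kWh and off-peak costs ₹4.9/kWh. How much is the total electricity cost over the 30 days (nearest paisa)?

₹808.13

Peak energy = 1.25 kW × 2 h × 30 = 75 kWh
Off-peak energy = 1.25 kW × 1.5 h × 30 = 56.25 kWh
Cost = 75 × ₹7.1 + 56.25 × ₹4.9 = ₹532.5 + ₹275.625 = ₹808.13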